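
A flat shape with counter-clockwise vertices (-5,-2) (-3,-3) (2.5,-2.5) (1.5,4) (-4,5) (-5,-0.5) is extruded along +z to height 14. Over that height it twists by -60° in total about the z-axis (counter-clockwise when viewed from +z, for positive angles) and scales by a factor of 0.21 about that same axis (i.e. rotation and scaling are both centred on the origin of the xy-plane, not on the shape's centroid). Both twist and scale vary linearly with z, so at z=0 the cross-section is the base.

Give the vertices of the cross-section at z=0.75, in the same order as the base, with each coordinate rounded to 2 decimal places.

Cross-section at z=0.75: (-4.89,-1.64) (-3.03,-2.71) (2.26,-2.52) (1.65,3.74) (-3.56,5.00) (-4.81,-0.21)

t = z/height = 0.75/14 = 0.0535714
s = 1 + (scale-1)·z/height = 1 + (0.21-1)·0.75/14 = 0.957679
θ = twist·z/height = -60°·0.75/14 = -3.2143° = -0.056100 rad
cos θ = 0.998427, sin θ = -0.056070 (intermediates below are computed at full precision and shown rounded to 5 d.p.)
v1: (-5,-2) → rotate → (-5.10427,-1.71650) → ×s → (-4.88825,-1.64386) → (-4.89,-1.64)
v2: (-3,-3) → rotate → (-3.16349,-2.82707) → ×s → (-3.02961,-2.70742) → (-3.03,-2.71)
v3: (2.5,-2.5) → rotate → (2.35589,-2.63624) → ×s → (2.25619,-2.52467) → (2.26,-2.52)
v4: (1.5,4) → rotate → (1.72192,3.90960) → ×s → (1.64905,3.74414) → (1.65,3.74)
v5: (-4,5) → rotate → (-3.71336,5.21642) → ×s → (-3.55620,4.99565) → (-3.56,5.00)
v6: (-5,-0.5) → rotate → (-5.02017,-0.21886) → ×s → (-4.80771,-0.20960) → (-4.81,-0.21)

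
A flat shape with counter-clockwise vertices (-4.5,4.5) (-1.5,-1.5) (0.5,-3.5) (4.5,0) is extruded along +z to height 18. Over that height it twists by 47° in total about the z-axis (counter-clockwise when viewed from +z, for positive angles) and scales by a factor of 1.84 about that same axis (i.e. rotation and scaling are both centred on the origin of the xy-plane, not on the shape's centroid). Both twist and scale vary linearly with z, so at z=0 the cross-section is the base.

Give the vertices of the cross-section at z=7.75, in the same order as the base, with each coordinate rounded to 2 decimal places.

Cross-section at z=7.75: (-7.87,3.63) (-1.21,-2.62) (2.29,-4.24) (5.75,2.12)

t = z/height = 7.75/18 = 0.430556
s = 1 + (scale-1)·z/height = 1 + (1.84-1)·7.75/18 = 1.361667
θ = twist·z/height = 47°·7.75/18 = 20.2361° = 0.353187 rad
cos θ = 0.938275, sin θ = 0.345890 (intermediates below are computed at full precision and shown rounded to 5 d.p.)
v1: (-4.5,4.5) → rotate → (-5.77874,2.66574) → ×s → (-7.86872,3.62984) → (-7.87,3.63)
v2: (-1.5,-1.5) → rotate → (-0.88858,-1.92625) → ×s → (-1.20995,-2.62291) → (-1.21,-2.62)
v3: (0.5,-3.5) → rotate → (1.67975,-3.11102) → ×s → (2.28726,-4.23617) → (2.29,-4.24)
v4: (4.5,0) → rotate → (4.22224,1.55650) → ×s → (5.74928,2.11944) → (5.75,2.12)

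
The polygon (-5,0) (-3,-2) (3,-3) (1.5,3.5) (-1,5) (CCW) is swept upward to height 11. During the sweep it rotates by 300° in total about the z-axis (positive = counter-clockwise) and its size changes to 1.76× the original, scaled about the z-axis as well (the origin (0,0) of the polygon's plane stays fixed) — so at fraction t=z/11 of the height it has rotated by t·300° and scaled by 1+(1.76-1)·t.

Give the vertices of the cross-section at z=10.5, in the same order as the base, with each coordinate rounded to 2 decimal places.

Cross-section at z=10.5: (-2.43,8.28) (-4.77,3.99) (-3.51,-6.43) (6.52,-0.78) (7.79,4.09)

t = z/height = 10.5/11 = 0.954545
s = 1 + (scale-1)·z/height = 1 + (1.76-1)·10.5/11 = 1.725455
θ = twist·z/height = 300°·10.5/11 = 286.3636° = 4.997988 rad
cos θ = 0.281733, sin θ = -0.959493 (intermediates below are computed at full precision and shown rounded to 5 d.p.)
v1: (-5,0) → rotate → (-1.40866,4.79746) → ×s → (-2.43058,8.27781) → (-2.43,8.28)
v2: (-3,-2) → rotate → (-2.76418,2.31501) → ×s → (-4.76947,3.99445) → (-4.77,3.99)
v3: (3,-3) → rotate → (-2.03328,-3.72368) → ×s → (-3.50833,-6.42503) → (-3.51,-6.43)
v4: (1.5,3.5) → rotate → (3.78082,-0.45318) → ×s → (6.52364,-0.78193) → (6.52,-0.78)
v5: (-1,5) → rotate → (4.51573,2.36816) → ×s → (7.79169,4.08615) → (7.79,4.09)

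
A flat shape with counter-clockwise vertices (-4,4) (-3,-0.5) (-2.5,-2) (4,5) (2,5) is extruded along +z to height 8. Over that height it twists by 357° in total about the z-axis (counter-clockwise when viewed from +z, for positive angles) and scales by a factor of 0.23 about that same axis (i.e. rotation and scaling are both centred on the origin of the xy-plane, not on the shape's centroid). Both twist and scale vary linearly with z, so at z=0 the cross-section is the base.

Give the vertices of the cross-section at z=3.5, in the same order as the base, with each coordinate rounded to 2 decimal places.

t = z/height = 3.5/8 = 0.4375
s = 1 + (scale-1)·z/height = 1 + (0.23-1)·3.5/8 = 0.663125
θ = twist·z/height = 357°·3.5/8 = 156.1875° = 2.725986 rad
cos θ = -0.914872, sin θ = 0.403745 (intermediates below are computed at full precision and shown rounded to 5 d.p.)
v1: (-4,4) → rotate → (2.04451,-5.27447) → ×s → (1.35576,-3.49763) → (1.36,-3.50)
v2: (-3,-0.5) → rotate → (2.94649,-0.75380) → ×s → (1.95389,-0.49986) → (1.95,-0.50)
v3: (-2.5,-2) → rotate → (3.09467,0.82038) → ×s → (2.05215,0.54402) → (2.05,0.54)
v4: (4,5) → rotate → (-5.67821,-2.95938) → ×s → (-3.76536,-1.96244) → (-3.77,-1.96)
v5: (2,5) → rotate → (-3.84847,-3.76687) → ×s → (-2.55202,-2.49790) → (-2.55,-2.50)

Cross-section at z=3.5: (1.36,-3.50) (1.95,-0.50) (2.05,0.54) (-3.77,-1.96) (-2.55,-2.50)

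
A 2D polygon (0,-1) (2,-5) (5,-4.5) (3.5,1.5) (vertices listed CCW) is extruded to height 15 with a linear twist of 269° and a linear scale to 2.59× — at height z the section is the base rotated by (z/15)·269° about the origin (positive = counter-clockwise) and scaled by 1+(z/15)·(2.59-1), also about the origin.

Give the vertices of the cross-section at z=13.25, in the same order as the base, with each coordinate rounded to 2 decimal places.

Cross-section at z=13.25: (-2.03,1.29) (-12.73,2.38) (-15.58,-4.36) (-1.46,-9.04)

t = z/height = 13.25/15 = 0.883333
s = 1 + (scale-1)·z/height = 1 + (2.59-1)·13.25/15 = 2.404500
θ = twist·z/height = 269°·13.25/15 = 237.6167° = 4.147193 rad
cos θ = -0.535581, sin θ = -0.844484 (intermediates below are computed at full precision and shown rounded to 5 d.p.)
v1: (0,-1) → rotate → (-0.84448,0.53558) → ×s → (-2.03056,1.28780) → (-2.03,1.29)
v2: (2,-5) → rotate → (-5.29358,0.98894) → ×s → (-12.72842,2.37790) → (-12.73,2.38)
v3: (5,-4.5) → rotate → (-6.47808,-1.81230) → ×s → (-15.57655,-4.35768) → (-15.58,-4.36)
v4: (3.5,1.5) → rotate → (-0.60781,-3.75906) → ×s → (-1.46148,-9.03867) → (-1.46,-9.04)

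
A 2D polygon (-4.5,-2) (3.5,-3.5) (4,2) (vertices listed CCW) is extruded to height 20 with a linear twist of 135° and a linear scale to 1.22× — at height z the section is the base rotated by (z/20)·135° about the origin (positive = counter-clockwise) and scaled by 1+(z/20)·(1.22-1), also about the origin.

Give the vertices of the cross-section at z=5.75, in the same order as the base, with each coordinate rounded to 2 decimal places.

Cross-section at z=5.75: (-2.40,-4.66) (5.23,-0.57) (1.98,4.32)

t = z/height = 5.75/20 = 0.2875
s = 1 + (scale-1)·z/height = 1 + (1.22-1)·5.75/20 = 1.063250
θ = twist·z/height = 135°·5.75/20 = 38.8125° = 0.677406 rad
cos θ = 0.779201, sin θ = 0.626774 (intermediates below are computed at full precision and shown rounded to 5 d.p.)
v1: (-4.5,-2) → rotate → (-2.25286,-4.37888) → ×s → (-2.39535,-4.65585) → (-2.40,-4.66)
v2: (3.5,-3.5) → rotate → (4.92091,-0.53350) → ×s → (5.23216,-0.56724) → (5.23,-0.57)
v3: (4,2) → rotate → (1.86326,4.06550) → ×s → (1.98111,4.32264) → (1.98,4.32)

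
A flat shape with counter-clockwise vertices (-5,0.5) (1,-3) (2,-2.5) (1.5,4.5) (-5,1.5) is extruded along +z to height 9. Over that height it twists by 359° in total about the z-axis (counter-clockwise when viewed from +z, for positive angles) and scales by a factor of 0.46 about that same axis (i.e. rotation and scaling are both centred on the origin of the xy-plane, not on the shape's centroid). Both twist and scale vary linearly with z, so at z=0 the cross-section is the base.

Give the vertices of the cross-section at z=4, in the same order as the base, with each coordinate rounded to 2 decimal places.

t = z/height = 4/9 = 0.444444
s = 1 + (scale-1)·z/height = 1 + (0.46-1)·4/9 = 0.760000
θ = twist·z/height = 359°·4/9 = 159.5556° = 2.784770 rad
cos θ = -0.937011, sin θ = 0.349299 (intermediates below are computed at full precision and shown rounded to 5 d.p.)
v1: (-5,0.5) → rotate → (4.51041,-2.21500) → ×s → (3.42791,-1.68340) → (3.43,-1.68)
v2: (1,-3) → rotate → (0.11089,3.16033) → ×s → (0.08427,2.40185) → (0.08,2.40)
v3: (2,-2.5) → rotate → (-1.00078,3.04113) → ×s → (-0.76059,2.31126) → (-0.76,2.31)
v4: (1.5,4.5) → rotate → (-2.97736,-3.69260) → ×s → (-2.26280,-2.80638) → (-2.26,-2.81)
v5: (-5,1.5) → rotate → (4.16111,-3.15201) → ×s → (3.16244,-2.39553) → (3.16,-2.40)

Cross-section at z=4: (3.43,-1.68) (0.08,2.40) (-0.76,2.31) (-2.26,-2.81) (3.16,-2.40)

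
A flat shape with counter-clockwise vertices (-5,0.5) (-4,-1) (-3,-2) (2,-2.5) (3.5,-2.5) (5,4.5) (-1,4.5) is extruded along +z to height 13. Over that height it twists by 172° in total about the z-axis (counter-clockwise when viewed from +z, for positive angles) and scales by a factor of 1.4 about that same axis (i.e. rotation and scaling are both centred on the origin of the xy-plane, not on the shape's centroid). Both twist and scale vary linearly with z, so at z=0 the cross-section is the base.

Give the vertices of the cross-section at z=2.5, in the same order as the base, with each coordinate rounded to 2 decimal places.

Cross-section at z=2.5: (-4.81,-2.49) (-3.02,-3.25) (-1.53,-3.57) (3.27,-1.08) (4.63,-0.20) (1.87,7.00) (-3.55,3.47)

t = z/height = 2.5/13 = 0.192308
s = 1 + (scale-1)·z/height = 1 + (1.4-1)·2.5/13 = 1.076923
θ = twist·z/height = 172°·2.5/13 = 33.0769° = 0.577301 rad
cos θ = 0.837939, sin θ = 0.545765 (intermediates below are computed at full precision and shown rounded to 5 d.p.)
v1: (-5,0.5) → rotate → (-4.46258,-2.30985) → ×s → (-4.80585,-2.48753) → (-4.81,-2.49)
v2: (-4,-1) → rotate → (-2.80599,-3.02100) → ×s → (-3.02184,-3.25338) → (-3.02,-3.25)
v3: (-3,-2) → rotate → (-1.42229,-3.31317) → ×s → (-1.53169,-3.56803) → (-1.53,-3.57)
v4: (2,-2.5) → rotate → (3.04029,-1.00332) → ×s → (3.27416,-1.08050) → (3.27,-1.08)
v5: (3.5,-2.5) → rotate → (4.29720,-0.18467) → ×s → (4.62775,-0.19888) → (4.63,-0.20)
v6: (5,4.5) → rotate → (1.73375,6.49955) → ×s → (1.86712,6.99951) → (1.87,7.00)
v7: (-1,4.5) → rotate → (-3.29388,3.22496) → ×s → (-3.54725,3.47303) → (-3.55,3.47)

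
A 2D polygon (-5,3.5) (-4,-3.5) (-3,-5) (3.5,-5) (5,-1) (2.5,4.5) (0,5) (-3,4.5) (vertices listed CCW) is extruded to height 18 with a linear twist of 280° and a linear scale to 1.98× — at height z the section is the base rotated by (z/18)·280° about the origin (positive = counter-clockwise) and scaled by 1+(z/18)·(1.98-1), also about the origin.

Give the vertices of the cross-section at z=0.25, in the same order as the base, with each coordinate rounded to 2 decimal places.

t = z/height = 0.25/18 = 0.0138889
s = 1 + (scale-1)·z/height = 1 + (1.98-1)·0.25/18 = 1.013611
θ = twist·z/height = 280°·0.25/18 = 3.8889° = 0.067874 rad
cos θ = 0.997697, sin θ = 0.067822 (intermediates below are computed at full precision and shown rounded to 5 d.p.)
v1: (-5,3.5) → rotate → (-5.22586,3.15283) → ×s → (-5.29699,3.19575) → (-5.30,3.20)
v2: (-4,-3.5) → rotate → (-3.75341,-3.76323) → ×s → (-3.80450,-3.81445) → (-3.80,-3.81)
v3: (-3,-5) → rotate → (-2.65398,-5.19195) → ×s → (-2.69011,-5.26262) → (-2.69,-5.26)
v4: (3.5,-5) → rotate → (3.83105,-4.75111) → ×s → (3.88319,-4.81578) → (3.88,-4.82)
v5: (5,-1) → rotate → (5.05631,-0.65859) → ×s → (5.12513,-0.66755) → (5.13,-0.67)
v6: (2.5,4.5) → rotate → (2.18905,4.65919) → ×s → (2.21884,4.72261) → (2.22,4.72)
v7: (0,5) → rotate → (-0.33911,4.98849) → ×s → (-0.34372,5.05639) → (-0.34,5.06)
v8: (-3,4.5) → rotate → (-3.29829,4.28617) → ×s → (-3.34318,4.34451) → (-3.34,4.34)

Cross-section at z=0.25: (-5.30,3.20) (-3.80,-3.81) (-2.69,-5.26) (3.88,-4.82) (5.13,-0.67) (2.22,4.72) (-0.34,5.06) (-3.34,4.34)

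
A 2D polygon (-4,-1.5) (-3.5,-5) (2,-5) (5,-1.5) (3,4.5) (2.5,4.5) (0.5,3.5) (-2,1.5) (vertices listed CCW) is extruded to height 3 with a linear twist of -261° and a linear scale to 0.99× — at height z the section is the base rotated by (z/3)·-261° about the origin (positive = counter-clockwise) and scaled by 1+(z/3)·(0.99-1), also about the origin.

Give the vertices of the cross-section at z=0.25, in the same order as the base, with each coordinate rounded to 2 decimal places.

t = z/height = 0.25/3 = 0.0833333
s = 1 + (scale-1)·z/height = 1 + (0.99-1)·0.25/3 = 0.999167
θ = twist·z/height = -261°·0.25/3 = -21.7500° = -0.379609 rad
cos θ = 0.928810, sin θ = -0.370557 (intermediates below are computed at full precision and shown rounded to 5 d.p.)
v1: (-4,-1.5) → rotate → (-4.27107,0.08902) → ×s → (-4.26752,0.08894) → (-4.27,0.09)
v2: (-3.5,-5) → rotate → (-5.10362,-3.34710) → ×s → (-5.09937,-3.34431) → (-5.10,-3.34)
v3: (2,-5) → rotate → (0.00483,-5.38516) → ×s → (0.00483,-5.38068) → (0.00,-5.38)
v4: (5,-1.5) → rotate → (4.08821,-3.24600) → ×s → (4.08480,-3.24330) → (4.08,-3.24)
v5: (3,4.5) → rotate → (4.45394,3.06797) → ×s → (4.45023,3.06541) → (4.45,3.07)
v6: (2.5,4.5) → rotate → (3.98953,3.25325) → ×s → (3.98621,3.25054) → (3.99,3.25)
v7: (0.5,3.5) → rotate → (1.76136,3.06555) → ×s → (1.75989,3.06300) → (1.76,3.06)
v8: (-2,1.5) → rotate → (-1.30178,2.13433) → ×s → (-1.30070,2.13255) → (-1.30,2.13)

Cross-section at z=0.25: (-4.27,0.09) (-5.10,-3.34) (0.00,-5.38) (4.08,-3.24) (4.45,3.07) (3.99,3.25) (1.76,3.06) (-1.30,2.13)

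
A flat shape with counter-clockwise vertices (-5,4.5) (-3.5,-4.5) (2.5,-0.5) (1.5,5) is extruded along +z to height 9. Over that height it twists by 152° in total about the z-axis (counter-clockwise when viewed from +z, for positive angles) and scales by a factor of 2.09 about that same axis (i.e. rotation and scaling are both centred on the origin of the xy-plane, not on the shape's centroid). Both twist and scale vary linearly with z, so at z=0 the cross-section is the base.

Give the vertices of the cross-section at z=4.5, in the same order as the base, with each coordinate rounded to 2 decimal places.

t = z/height = 4.5/9 = 0.5
s = 1 + (scale-1)·z/height = 1 + (2.09-1)·4.5/9 = 1.545000
θ = twist·z/height = 152°·4.5/9 = 76.0000° = 1.326450 rad
cos θ = 0.241922, sin θ = 0.970296 (intermediates below are computed at full precision and shown rounded to 5 d.p.)
v1: (-5,4.5) → rotate → (-5.57594,-3.76283) → ×s → (-8.61483,-5.81357) → (-8.61,-5.81)
v2: (-3.5,-4.5) → rotate → (3.51960,-4.48468) → ×s → (5.43779,-6.92884) → (5.44,-6.93)
v3: (2.5,-0.5) → rotate → (1.08995,2.30478) → ×s → (1.68398,3.56088) → (1.68,3.56)
v4: (1.5,5) → rotate → (-4.48860,2.66505) → ×s → (-6.93488,4.11751) → (-6.93,4.12)

Cross-section at z=4.5: (-8.61,-5.81) (5.44,-6.93) (1.68,3.56) (-6.93,4.12)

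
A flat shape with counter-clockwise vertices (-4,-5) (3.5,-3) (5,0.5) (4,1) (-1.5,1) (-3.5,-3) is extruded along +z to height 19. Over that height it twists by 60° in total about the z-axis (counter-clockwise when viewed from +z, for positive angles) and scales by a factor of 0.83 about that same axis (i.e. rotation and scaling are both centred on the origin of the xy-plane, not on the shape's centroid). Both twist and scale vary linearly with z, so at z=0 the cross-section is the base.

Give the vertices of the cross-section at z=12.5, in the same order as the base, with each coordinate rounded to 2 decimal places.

Cross-section at z=12.5: (0.08,-5.69) (4.09,-0.08) (3.15,3.17) (2.18,2.94) (-1.59,-0.16) (-0.71,-4.03)

t = z/height = 12.5/19 = 0.657895
s = 1 + (scale-1)·z/height = 1 + (0.83-1)·12.5/19 = 0.888158
θ = twist·z/height = 60°·12.5/19 = 39.4737° = 0.688946 rad
cos θ = 0.771917, sin θ = 0.635724 (intermediates below are computed at full precision and shown rounded to 5 d.p.)
v1: (-4,-5) → rotate → (0.09095,-6.40248) → ×s → (0.08078,-5.68641) → (0.08,-5.69)
v2: (3.5,-3) → rotate → (4.60888,-0.09072) → ×s → (4.09341,-0.08057) → (4.09,-0.08)
v3: (5,0.5) → rotate → (3.54172,3.56458) → ×s → (3.14561,3.16591) → (3.15,3.17)
v4: (4,1) → rotate → (2.45194,3.31481) → ×s → (2.17771,2.94408) → (2.18,2.94)
v5: (-1.5,1) → rotate → (-1.79360,-0.18167) → ×s → (-1.59300,-0.16135) → (-1.59,-0.16)
v6: (-3.5,-3) → rotate → (-0.79454,-4.54078) → ×s → (-0.70567,-4.03293) → (-0.71,-4.03)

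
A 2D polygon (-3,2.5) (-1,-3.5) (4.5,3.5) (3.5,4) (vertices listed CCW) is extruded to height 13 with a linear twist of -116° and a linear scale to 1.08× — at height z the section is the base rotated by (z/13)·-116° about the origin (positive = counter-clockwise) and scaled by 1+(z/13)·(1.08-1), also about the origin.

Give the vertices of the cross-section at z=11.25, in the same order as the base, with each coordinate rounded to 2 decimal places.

t = z/height = 11.25/13 = 0.865385
s = 1 + (scale-1)·z/height = 1 + (1.08-1)·11.25/13 = 1.069231
θ = twist·z/height = -116°·11.25/13 = -100.3846° = -1.752042 rad
cos θ = -0.180255, sin θ = -0.983620 (intermediates below are computed at full precision and shown rounded to 5 d.p.)
v1: (-3,2.5) → rotate → (2.99981,2.50022) → ×s → (3.20749,2.67331) → (3.21,2.67)
v2: (-1,-3.5) → rotate → (-3.26241,1.61451) → ×s → (-3.48827,1.72629) → (-3.49,1.73)
v3: (4.5,3.5) → rotate → (2.63152,-5.05718) → ×s → (2.81370,-5.40729) → (2.81,-5.41)
v4: (3.5,4) → rotate → (3.30359,-4.16369) → ×s → (3.53230,-4.45195) → (3.53,-4.45)

Cross-section at z=11.25: (3.21,2.67) (-3.49,1.73) (2.81,-5.41) (3.53,-4.45)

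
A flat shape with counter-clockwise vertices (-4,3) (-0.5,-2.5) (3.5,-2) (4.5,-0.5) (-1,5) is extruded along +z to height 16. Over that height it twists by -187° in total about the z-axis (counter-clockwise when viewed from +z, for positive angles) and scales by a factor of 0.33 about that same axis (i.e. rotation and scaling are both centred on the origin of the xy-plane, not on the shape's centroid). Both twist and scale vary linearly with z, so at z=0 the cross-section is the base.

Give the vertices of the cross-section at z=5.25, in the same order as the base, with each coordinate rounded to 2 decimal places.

t = z/height = 5.25/16 = 0.328125
s = 1 + (scale-1)·z/height = 1 + (0.33-1)·5.25/16 = 0.780156
θ = twist·z/height = -187°·5.25/16 = -61.3594° = -1.070923 rad
cos θ = 0.479314, sin θ = -0.877643 (intermediates below are computed at full precision and shown rounded to 5 d.p.)
v1: (-4,3) → rotate → (0.71567,4.94852) → ×s → (0.55834,3.86062) → (0.56,3.86)
v2: (-0.5,-2.5) → rotate → (-2.43377,-0.75946) → ×s → (-1.89872,-0.59250) → (-1.90,-0.59)
v3: (3.5,-2) → rotate → (-0.07769,-4.03038) → ×s → (-0.06061,-3.14433) → (-0.06,-3.14)
v4: (4.5,-0.5) → rotate → (1.71809,-4.18905) → ×s → (1.34038,-3.26812) → (1.34,-3.27)
v5: (-1,5) → rotate → (3.90890,3.27421) → ×s → (3.04955,2.55440) → (3.05,2.55)

Cross-section at z=5.25: (0.56,3.86) (-1.90,-0.59) (-0.06,-3.14) (1.34,-3.27) (3.05,2.55)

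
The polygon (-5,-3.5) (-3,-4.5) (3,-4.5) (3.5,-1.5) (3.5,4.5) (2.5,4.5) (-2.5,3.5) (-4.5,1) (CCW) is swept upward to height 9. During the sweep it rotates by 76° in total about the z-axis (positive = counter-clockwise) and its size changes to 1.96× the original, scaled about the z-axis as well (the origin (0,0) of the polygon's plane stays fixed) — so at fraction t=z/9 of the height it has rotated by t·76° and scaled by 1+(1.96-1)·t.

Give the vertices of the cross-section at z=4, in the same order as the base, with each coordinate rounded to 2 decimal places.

t = z/height = 4/9 = 0.444444
s = 1 + (scale-1)·z/height = 1 + (1.96-1)·4/9 = 1.426667
θ = twist·z/height = 76°·4/9 = 33.7778° = 0.589533 rad
cos θ = 0.831200, sin θ = 0.555973 (intermediates below are computed at full precision and shown rounded to 5 d.p.)
v1: (-5,-3.5) → rotate → (-2.21009,-5.68907) → ×s → (-3.15307,-8.11640) → (-3.15,-8.12)
v2: (-3,-4.5) → rotate → (0.00828,-5.40832) → ×s → (0.01181,-7.71587) → (0.01,-7.72)
v3: (3,-4.5) → rotate → (4.99548,-2.07248) → ×s → (7.12689,-2.95674) → (7.13,-2.96)
v4: (3.5,-1.5) → rotate → (3.74316,0.69911) → ×s → (5.34024,0.99739) → (5.34,1.00)
v5: (3.5,4.5) → rotate → (0.40732,5.68631) → ×s → (0.58111,8.11246) → (0.58,8.11)
v6: (2.5,4.5) → rotate → (-0.42388,5.13033) → ×s → (-0.60473,7.31928) → (-0.60,7.32)
v7: (-2.5,3.5) → rotate → (-4.02391,1.51927) → ×s → (-5.74077,2.16749) → (-5.74,2.17)
v8: (-4.5,1) → rotate → (-4.29637,-1.67068) → ×s → (-6.12949,-2.38350) → (-6.13,-2.38)

Cross-section at z=4: (-3.15,-8.12) (0.01,-7.72) (7.13,-2.96) (5.34,1.00) (0.58,8.11) (-0.60,7.32) (-5.74,2.17) (-6.13,-2.38)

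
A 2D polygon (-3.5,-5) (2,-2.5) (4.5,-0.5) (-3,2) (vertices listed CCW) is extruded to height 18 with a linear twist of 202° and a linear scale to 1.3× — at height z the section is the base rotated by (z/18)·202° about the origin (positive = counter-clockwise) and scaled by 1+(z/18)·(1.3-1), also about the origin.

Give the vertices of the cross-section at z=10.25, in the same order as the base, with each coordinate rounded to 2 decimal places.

Cross-section at z=10.25: (7.04,-1.24) (1.66,3.36) (-1.70,5.02) (-0.64,-4.17)

t = z/height = 10.25/18 = 0.569444
s = 1 + (scale-1)·z/height = 1 + (1.3-1)·10.25/18 = 1.170833
θ = twist·z/height = 202°·10.25/18 = 115.0278° = 2.007613 rad
cos θ = -0.423058, sin θ = 0.906103 (intermediates below are computed at full precision and shown rounded to 5 d.p.)
v1: (-3.5,-5) → rotate → (6.01122,-1.05607) → ×s → (7.03813,-1.23648) → (7.04,-1.24)
v2: (2,-2.5) → rotate → (1.41914,2.86985) → ×s → (1.66158,3.36012) → (1.66,3.36)
v3: (4.5,-0.5) → rotate → (-1.45071,4.28899) → ×s → (-1.69854,5.02169) → (-1.70,5.02)
v4: (-3,2) → rotate → (-0.54303,-3.56442) → ×s → (-0.63580,-4.17335) → (-0.64,-4.17)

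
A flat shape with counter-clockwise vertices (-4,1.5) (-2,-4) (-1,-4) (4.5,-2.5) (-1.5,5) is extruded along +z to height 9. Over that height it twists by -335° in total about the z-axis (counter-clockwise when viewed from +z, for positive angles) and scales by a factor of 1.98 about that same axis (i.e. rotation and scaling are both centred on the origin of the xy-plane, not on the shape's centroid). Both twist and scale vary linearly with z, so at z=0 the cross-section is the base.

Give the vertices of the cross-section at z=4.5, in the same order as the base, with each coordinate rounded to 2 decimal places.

Cross-section at z=4.5: (6.30,-0.89) (1.62,6.46) (0.16,6.14) (-7.35,2.19) (3.79,-6.79)

t = z/height = 4.5/9 = 0.5
s = 1 + (scale-1)·z/height = 1 + (1.98-1)·4.5/9 = 1.490000
θ = twist·z/height = -335°·4.5/9 = -167.5000° = -2.923426 rad
cos θ = -0.976296, sin θ = -0.216440 (intermediates below are computed at full precision and shown rounded to 5 d.p.)
v1: (-4,1.5) → rotate → (4.22984,-0.59869) → ×s → (6.30247,-0.89204) → (6.30,-0.89)
v2: (-2,-4) → rotate → (1.08683,4.33806) → ×s → (1.61938,6.46371) → (1.62,6.46)
v3: (-1,-4) → rotate → (0.11054,4.12162) → ×s → (0.16470,6.14122) → (0.16,6.14)
v4: (4.5,-2.5) → rotate → (-4.93443,1.46676) → ×s → (-7.35230,2.18548) → (-7.35,2.19)
v5: (-1.5,5) → rotate → (2.54664,-4.55682) → ×s → (3.79450,-6.78966) → (3.79,-6.79)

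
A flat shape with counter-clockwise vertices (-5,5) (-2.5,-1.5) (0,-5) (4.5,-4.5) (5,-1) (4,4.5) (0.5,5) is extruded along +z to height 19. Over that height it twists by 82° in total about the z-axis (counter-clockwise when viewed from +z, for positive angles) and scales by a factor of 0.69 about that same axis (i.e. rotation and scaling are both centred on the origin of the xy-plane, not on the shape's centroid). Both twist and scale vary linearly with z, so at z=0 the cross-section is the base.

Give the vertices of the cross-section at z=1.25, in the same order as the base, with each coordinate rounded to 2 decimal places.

Cross-section at z=1.25: (-5.34,4.42) (-2.30,-1.69) (0.46,-4.88) (4.80,-3.97) (4.97,-0.51) (3.49,4.76) (0.03,4.92)

t = z/height = 1.25/19 = 0.0657895
s = 1 + (scale-1)·z/height = 1 + (0.69-1)·1.25/19 = 0.979605
θ = twist·z/height = 82°·1.25/19 = 5.3947° = 0.094156 rad
cos θ = 0.995571, sin θ = 0.094017 (intermediates below are computed at full precision and shown rounded to 5 d.p.)
v1: (-5,5) → rotate → (-5.44794,4.50777) → ×s → (-5.33683,4.41583) → (-5.34,4.42)
v2: (-2.5,-1.5) → rotate → (-2.34790,-1.72840) → ×s → (-2.30002,-1.69315) → (-2.30,-1.69)
v3: (0,-5) → rotate → (0.47008,-4.97785) → ×s → (0.46050,-4.87633) → (0.46,-4.88)
v4: (4.5,-4.5) → rotate → (4.90314,-4.05699) → ×s → (4.80315,-3.97425) → (4.80,-3.97)
v5: (5,-1) → rotate → (5.07187,-0.52549) → ×s → (4.96843,-0.51477) → (4.97,-0.51)
v6: (4,4.5) → rotate → (3.55921,4.85614) → ×s → (3.48662,4.75710) → (3.49,4.76)
v7: (0.5,5) → rotate → (0.02770,5.02486) → ×s → (0.02714,4.92238) → (0.03,4.92)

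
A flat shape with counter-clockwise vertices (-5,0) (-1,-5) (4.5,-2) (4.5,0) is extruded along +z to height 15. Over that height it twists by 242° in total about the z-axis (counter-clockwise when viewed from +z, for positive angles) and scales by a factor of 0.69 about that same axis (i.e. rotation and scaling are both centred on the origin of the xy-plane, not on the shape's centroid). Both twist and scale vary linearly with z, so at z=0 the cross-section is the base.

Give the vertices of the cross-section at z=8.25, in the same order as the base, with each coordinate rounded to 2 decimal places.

t = z/height = 8.25/15 = 0.55
s = 1 + (scale-1)·z/height = 1 + (0.69-1)·8.25/15 = 0.829500
θ = twist·z/height = 242°·8.25/15 = 133.1000° = 2.323033 rad
cos θ = -0.683274, sin θ = 0.730162 (intermediates below are computed at full precision and shown rounded to 5 d.p.)
v1: (-5,0) → rotate → (3.41637,-3.65081) → ×s → (2.83388,-3.02835) → (2.83,-3.03)
v2: (-1,-5) → rotate → (4.33409,2.68621) → ×s → (3.59512,2.22821) → (3.60,2.23)
v3: (4.5,-2) → rotate → (-1.61441,4.65228) → ×s → (-1.33915,3.85906) → (-1.34,3.86)
v4: (4.5,0) → rotate → (-3.07473,3.28573) → ×s → (-2.55049,2.72551) → (-2.55,2.73)

Cross-section at z=8.25: (2.83,-3.03) (3.60,2.23) (-1.34,3.86) (-2.55,2.73)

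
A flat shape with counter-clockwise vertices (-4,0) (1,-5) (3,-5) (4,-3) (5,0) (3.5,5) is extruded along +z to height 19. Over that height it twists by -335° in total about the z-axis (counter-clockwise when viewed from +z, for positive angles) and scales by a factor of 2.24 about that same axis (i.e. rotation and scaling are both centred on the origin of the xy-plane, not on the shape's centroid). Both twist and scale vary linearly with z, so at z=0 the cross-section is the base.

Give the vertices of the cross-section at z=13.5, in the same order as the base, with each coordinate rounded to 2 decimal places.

t = z/height = 13.5/19 = 0.710526
s = 1 + (scale-1)·z/height = 1 + (2.24-1)·13.5/19 = 1.881053
θ = twist·z/height = -335°·13.5/19 = -238.0263° = -4.154343 rad
cos θ = -0.529530, sin θ = 0.848291 (intermediates below are computed at full precision and shown rounded to 5 d.p.)
v1: (-4,0) → rotate → (2.11812,-3.39317) → ×s → (3.98429,-6.38272) → (3.98,-6.38)
v2: (1,-5) → rotate → (3.71193,3.49594) → ×s → (6.98233,6.57605) → (6.98,6.58)
v3: (3,-5) → rotate → (2.65287,5.19252) → ×s → (4.99018,9.76741) → (4.99,9.77)
v4: (4,-3) → rotate → (0.42676,4.98175) → ×s → (0.80275,9.37094) → (0.80,9.37)
v5: (5,0) → rotate → (-2.64765,4.24146) → ×s → (-4.98037,7.97840) → (-4.98,7.98)
v6: (3.5,5) → rotate → (-6.09481,0.32137) → ×s → (-11.46466,0.60452) → (-11.46,0.60)

Cross-section at z=13.5: (3.98,-6.38) (6.98,6.58) (4.99,9.77) (0.80,9.37) (-4.98,7.98) (-11.46,0.60)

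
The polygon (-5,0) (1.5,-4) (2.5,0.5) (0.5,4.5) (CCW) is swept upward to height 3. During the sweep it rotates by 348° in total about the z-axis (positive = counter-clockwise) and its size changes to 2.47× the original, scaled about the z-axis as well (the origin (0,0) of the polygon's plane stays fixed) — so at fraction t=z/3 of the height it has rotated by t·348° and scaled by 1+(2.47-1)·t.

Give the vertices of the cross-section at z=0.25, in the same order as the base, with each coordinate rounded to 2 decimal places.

t = z/height = 0.25/3 = 0.0833333
s = 1 + (scale-1)·z/height = 1 + (2.47-1)·0.25/3 = 1.122500
θ = twist·z/height = 348°·0.25/3 = 29.0000° = 0.506145 rad
cos θ = 0.874620, sin θ = 0.484810 (intermediates below are computed at full precision and shown rounded to 5 d.p.)
v1: (-5,0) → rotate → (-4.37310,-2.42405) → ×s → (-4.90880,-2.72099) → (-4.91,-2.72)
v2: (1.5,-4) → rotate → (3.25117,-2.77126) → ×s → (3.64944,-3.11074) → (3.65,-3.11)
v3: (2.5,0.5) → rotate → (1.94414,1.64933) → ×s → (2.18230,1.85138) → (2.18,1.85)
v4: (0.5,4.5) → rotate → (-1.74433,4.17819) → ×s → (-1.95801,4.69002) → (-1.96,4.69)

Cross-section at z=0.25: (-4.91,-2.72) (3.65,-3.11) (2.18,1.85) (-1.96,4.69)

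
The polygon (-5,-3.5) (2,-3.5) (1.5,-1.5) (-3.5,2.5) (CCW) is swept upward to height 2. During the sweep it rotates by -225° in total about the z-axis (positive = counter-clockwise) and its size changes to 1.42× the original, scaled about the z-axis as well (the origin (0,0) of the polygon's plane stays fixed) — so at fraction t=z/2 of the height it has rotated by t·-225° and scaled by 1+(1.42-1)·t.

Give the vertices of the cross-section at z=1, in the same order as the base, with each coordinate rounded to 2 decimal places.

t = z/height = 1/2 = 0.5
s = 1 + (scale-1)·z/height = 1 + (1.42-1)·1/2 = 1.210000
θ = twist·z/height = -225°·1/2 = -112.5000° = -1.963495 rad
cos θ = -0.382683, sin θ = -0.923880 (intermediates below are computed at full precision and shown rounded to 5 d.p.)
v1: (-5,-3.5) → rotate → (-1.32016,5.95879) → ×s → (-1.59740,7.21014) → (-1.60,7.21)
v2: (2,-3.5) → rotate → (-3.99895,-0.50837) → ×s → (-4.83872,-0.61512) → (-4.84,-0.62)
v3: (1.5,-1.5) → rotate → (-1.95984,-0.81179) → ×s → (-2.37141,-0.98227) → (-2.37,-0.98)
v4: (-3.5,2.5) → rotate → (3.64909,2.27687) → ×s → (4.41540,2.75501) → (4.42,2.76)

Cross-section at z=1: (-1.60,7.21) (-4.84,-0.62) (-2.37,-0.98) (4.42,2.76)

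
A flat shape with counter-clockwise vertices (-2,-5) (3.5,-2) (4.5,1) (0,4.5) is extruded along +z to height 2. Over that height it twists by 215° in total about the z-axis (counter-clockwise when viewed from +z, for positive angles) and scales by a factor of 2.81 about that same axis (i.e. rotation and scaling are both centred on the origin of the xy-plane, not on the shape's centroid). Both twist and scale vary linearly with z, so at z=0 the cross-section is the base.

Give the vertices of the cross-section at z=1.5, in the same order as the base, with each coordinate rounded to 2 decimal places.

Cross-section at z=1.5: (8.25,9.65) (-6.30,7.12) (-10.80,1.18) (-3.41,-10.05)

t = z/height = 1.5/2 = 0.75
s = 1 + (scale-1)·z/height = 1 + (2.81-1)·1.5/2 = 2.357500
θ = twist·z/height = 215°·1.5/2 = 161.2500° = 2.814343 rad
cos θ = -0.946930, sin θ = 0.321439 (intermediates below are computed at full precision and shown rounded to 5 d.p.)
v1: (-2,-5) → rotate → (3.50106,4.09177) → ×s → (8.25374,9.64635) → (8.25,9.65)
v2: (3.5,-2) → rotate → (-2.67138,3.01890) → ×s → (-6.29777,7.11705) → (-6.30,7.12)
v3: (4.5,1) → rotate → (-4.58263,0.49955) → ×s → (-10.80354,1.17768) → (-10.80,1.18)
v4: (0,4.5) → rotate → (-1.44648,-4.26119) → ×s → (-3.41007,-10.04575) → (-3.41,-10.05)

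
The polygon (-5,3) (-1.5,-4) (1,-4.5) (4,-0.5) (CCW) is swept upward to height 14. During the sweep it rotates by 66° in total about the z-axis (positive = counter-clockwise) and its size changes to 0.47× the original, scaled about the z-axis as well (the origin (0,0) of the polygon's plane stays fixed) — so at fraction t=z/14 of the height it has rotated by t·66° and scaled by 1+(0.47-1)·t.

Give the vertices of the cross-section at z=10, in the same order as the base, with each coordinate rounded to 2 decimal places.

Cross-section at z=10: (-3.48,-1.01) (1.19,-2.37) (2.47,-1.45) (1.92,1.61)

t = z/height = 10/14 = 0.714286
s = 1 + (scale-1)·z/height = 1 + (0.47-1)·10/14 = 0.621429
θ = twist·z/height = 66°·10/14 = 47.1429° = 0.822798 rad
cos θ = 0.680173, sin θ = 0.733052 (intermediates below are computed at full precision and shown rounded to 5 d.p.)
v1: (-5,3) → rotate → (-5.60002,-1.62474) → ×s → (-3.48001,-1.00966) → (-3.48,-1.01)
v2: (-1.5,-4) → rotate → (1.91195,-3.82027) → ×s → (1.18814,-2.37402) → (1.19,-2.37)
v3: (1,-4.5) → rotate → (3.97891,-2.32773) → ×s → (2.47261,-1.44652) → (2.47,-1.45)
v4: (4,-0.5) → rotate → (3.08722,2.59212) → ×s → (1.91848,1.61082) → (1.92,1.61)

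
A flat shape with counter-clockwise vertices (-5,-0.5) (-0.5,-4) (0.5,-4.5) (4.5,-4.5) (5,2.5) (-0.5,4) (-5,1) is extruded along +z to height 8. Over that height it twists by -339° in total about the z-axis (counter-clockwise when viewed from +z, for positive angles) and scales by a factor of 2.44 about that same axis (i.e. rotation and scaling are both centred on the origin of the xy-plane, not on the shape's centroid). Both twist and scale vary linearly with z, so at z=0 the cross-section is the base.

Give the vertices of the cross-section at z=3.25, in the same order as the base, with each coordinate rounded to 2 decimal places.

t = z/height = 3.25/8 = 0.40625
s = 1 + (scale-1)·z/height = 1 + (2.44-1)·3.25/8 = 1.585000
θ = twist·z/height = -339°·3.25/8 = -137.7188° = -2.403646 rad
cos θ = -0.739851, sin θ = -0.672770 (intermediates below are computed at full precision and shown rounded to 5 d.p.)
v1: (-5,-0.5) → rotate → (3.36287,3.73378) → ×s → (5.33015,5.91804) → (5.33,5.92)
v2: (-0.5,-4) → rotate → (-2.32116,3.29579) → ×s → (-3.67903,5.22383) → (-3.68,5.22)
v3: (0.5,-4.5) → rotate → (-3.39739,2.99295) → ×s → (-5.38487,4.74382) → (-5.38,4.74)
v4: (4.5,-4.5) → rotate → (-6.35680,0.30186) → ×s → (-10.07552,0.47845) → (-10.08,0.48)
v5: (5,2.5) → rotate → (-2.01733,-5.21348) → ×s → (-3.19747,-8.26337) → (-3.20,-8.26)
v6: (-0.5,4) → rotate → (3.06101,-2.62302) → ×s → (4.85170,-4.15749) → (4.85,-4.16)
v7: (-5,1) → rotate → (4.37203,2.62400) → ×s → (6.92966,4.15904) → (6.93,4.16)

Cross-section at z=3.25: (5.33,5.92) (-3.68,5.22) (-5.38,4.74) (-10.08,0.48) (-3.20,-8.26) (4.85,-4.16) (6.93,4.16)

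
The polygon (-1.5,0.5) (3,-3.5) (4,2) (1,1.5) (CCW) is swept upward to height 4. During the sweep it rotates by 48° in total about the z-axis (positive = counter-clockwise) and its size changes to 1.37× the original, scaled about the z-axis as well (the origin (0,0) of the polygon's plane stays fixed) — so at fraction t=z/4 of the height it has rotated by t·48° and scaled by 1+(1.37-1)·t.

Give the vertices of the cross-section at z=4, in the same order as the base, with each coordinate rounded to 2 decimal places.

t = z/height = 4/4 = 1
s = 1 + (scale-1)·z/height = 1 + (1.37-1)·4/4 = 1.370000
θ = twist·z/height = 48°·4/4 = 48.0000° = 0.837758 rad
cos θ = 0.669131, sin θ = 0.743145 (intermediates below are computed at full precision and shown rounded to 5 d.p.)
v1: (-1.5,0.5) → rotate → (-1.37527,-0.78015) → ×s → (-1.88412,-1.06881) → (-1.88,-1.07)
v2: (3,-3.5) → rotate → (4.60840,-0.11252) → ×s → (6.31351,-0.15416) → (6.31,-0.15)
v3: (4,2) → rotate → (1.19023,4.31084) → ×s → (1.63062,5.90585) → (1.63,5.91)
v4: (1,1.5) → rotate → (-0.44559,1.74684) → ×s → (-0.61045,2.39317) → (-0.61,2.39)

Cross-section at z=4: (-1.88,-1.07) (6.31,-0.15) (1.63,5.91) (-0.61,2.39)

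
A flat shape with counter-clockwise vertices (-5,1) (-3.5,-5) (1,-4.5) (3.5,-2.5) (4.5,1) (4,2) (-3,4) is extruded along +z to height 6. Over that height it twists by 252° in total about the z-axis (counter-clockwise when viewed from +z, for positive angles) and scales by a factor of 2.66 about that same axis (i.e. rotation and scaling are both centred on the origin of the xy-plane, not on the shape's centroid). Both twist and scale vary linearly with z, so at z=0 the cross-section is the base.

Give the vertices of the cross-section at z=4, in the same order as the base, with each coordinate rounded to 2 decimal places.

Cross-section at z=4: (9.87,-4.25) (9.40,8.77) (-0.09,9.71) (-6.12,6.68) (-9.71,-0.09) (-9.12,-2.37) (4.43,-9.56)

t = z/height = 4/6 = 0.666667
s = 1 + (scale-1)·z/height = 1 + (2.66-1)·4/6 = 2.106667
θ = twist·z/height = 252°·4/6 = 168.0000° = 2.932153 rad
cos θ = -0.978148, sin θ = 0.207912 (intermediates below are computed at full precision and shown rounded to 5 d.p.)
v1: (-5,1) → rotate → (4.68283,-2.01771) → ×s → (9.86515,-4.25063) → (9.87,-4.25)
v2: (-3.5,-5) → rotate → (4.46308,4.16305) → ×s → (9.40221,8.77015) → (9.40,8.77)
v3: (1,-4.5) → rotate → (-0.04254,4.60958) → ×s → (-0.08963,9.71084) → (-0.09,9.71)
v4: (3.5,-2.5) → rotate → (-2.90374,3.17306) → ×s → (-6.11721,6.68458) → (-6.12,6.68)
v5: (4.5,1) → rotate → (-4.60958,-0.04254) → ×s → (-9.71084,-0.08963) → (-9.71,-0.09)
v6: (4,2) → rotate → (-4.32841,-1.12465) → ×s → (-9.11853,-2.36926) → (-9.12,-2.37)
v7: (-3,4) → rotate → (2.10280,-4.53633) → ×s → (4.42989,-9.55653) → (4.43,-9.56)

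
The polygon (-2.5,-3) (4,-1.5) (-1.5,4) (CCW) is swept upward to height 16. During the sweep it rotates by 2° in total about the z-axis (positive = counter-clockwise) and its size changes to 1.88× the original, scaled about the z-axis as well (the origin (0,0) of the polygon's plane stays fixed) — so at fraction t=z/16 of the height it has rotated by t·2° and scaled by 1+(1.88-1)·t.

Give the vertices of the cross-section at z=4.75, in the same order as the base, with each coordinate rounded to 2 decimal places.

Cross-section at z=4.75: (-3.11,-3.82) (5.06,-1.84) (-1.94,5.03)

t = z/height = 4.75/16 = 0.296875
s = 1 + (scale-1)·z/height = 1 + (1.88-1)·4.75/16 = 1.261250
θ = twist·z/height = 2°·4.75/16 = 0.5938° = 0.010363 rad
cos θ = 0.999946, sin θ = 0.010363 (intermediates below are computed at full precision and shown rounded to 5 d.p.)
v1: (-2.5,-3) → rotate → (-2.46878,-3.02575) → ×s → (-3.11375,-3.81622) → (-3.11,-3.82)
v2: (4,-1.5) → rotate → (4.01533,-1.45847) → ×s → (5.06433,-1.83949) → (5.06,-1.84)
v3: (-1.5,4) → rotate → (-1.54137,3.98424) → ×s → (-1.94405,5.02512) → (-1.94,5.03)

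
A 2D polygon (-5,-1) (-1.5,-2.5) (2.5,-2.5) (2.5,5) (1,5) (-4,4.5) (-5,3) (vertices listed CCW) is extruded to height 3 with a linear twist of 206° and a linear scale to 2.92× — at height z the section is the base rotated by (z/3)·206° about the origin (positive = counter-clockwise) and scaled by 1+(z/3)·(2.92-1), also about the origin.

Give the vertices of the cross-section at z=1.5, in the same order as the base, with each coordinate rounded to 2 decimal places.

t = z/height = 1.5/3 = 0.5
s = 1 + (scale-1)·z/height = 1 + (2.92-1)·1.5/3 = 1.960000
θ = twist·z/height = 206°·1.5/3 = 103.0000° = 1.797689 rad
cos θ = -0.224951, sin θ = 0.974370 (intermediates below are computed at full precision and shown rounded to 5 d.p.)
v1: (-5,-1) → rotate → (2.09913,-4.64690) → ×s → (4.11429,-9.10792) → (4.11,-9.11)
v2: (-1.5,-2.5) → rotate → (2.77335,-0.89918) → ×s → (5.43577,-1.76239) → (5.44,-1.76)
v3: (2.5,-2.5) → rotate → (1.87355,2.99830) → ×s → (3.67215,5.87667) → (3.67,5.88)
v4: (2.5,5) → rotate → (-5.43423,1.31117) → ×s → (-10.65109,2.56989) → (-10.65,2.57)
v5: (1,5) → rotate → (-5.09680,-0.15039) → ×s → (-9.98973,-0.29476) → (-9.99,-0.29)
v6: (-4,4.5) → rotate → (-3.48486,-4.90976) → ×s → (-6.83033,-9.62313) → (-6.83,-9.62)
v7: (-5,3) → rotate → (-1.79835,-5.54670) → ×s → (-3.52478,-10.87154) → (-3.52,-10.87)

Cross-section at z=1.5: (4.11,-9.11) (5.44,-1.76) (3.67,5.88) (-10.65,2.57) (-9.99,-0.29) (-6.83,-9.62) (-3.52,-10.87)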